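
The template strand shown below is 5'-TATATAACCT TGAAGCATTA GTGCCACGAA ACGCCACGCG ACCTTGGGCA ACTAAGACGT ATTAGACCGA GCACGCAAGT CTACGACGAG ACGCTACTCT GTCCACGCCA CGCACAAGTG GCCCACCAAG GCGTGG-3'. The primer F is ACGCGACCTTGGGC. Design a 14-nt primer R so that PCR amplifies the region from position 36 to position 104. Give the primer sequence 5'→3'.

The product's 3' end on the top strand is position 104.
The reverse primer anneals to the top strand over positions 91–104, i.e. to ACGCTACTCTGTCC.
Its sequence written 5'→3' is the reverse complement: GGACAGAGTAGCGT.

5'-GGACAGAGTAGCGT-3'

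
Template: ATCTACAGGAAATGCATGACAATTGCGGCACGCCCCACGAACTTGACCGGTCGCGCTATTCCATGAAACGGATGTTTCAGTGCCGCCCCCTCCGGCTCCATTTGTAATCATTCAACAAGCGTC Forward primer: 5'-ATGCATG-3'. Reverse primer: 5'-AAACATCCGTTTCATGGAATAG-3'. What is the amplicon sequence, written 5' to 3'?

5'-ATGCATGACAATTGCGGCACGCCCCACGAACTTGACCGGTCGCGCTATTCCATGAAACGGATGTTT-3'

Scanning the template, ATGCATG occurs at positions 12–18; this primer anneals to the bottom strand there with its 3' end pointing downstream.
Reverse complement of the reverse primer: CTATTCCATGAAACGGATGTTT. This occurs on the top strand at positions 56–77.
The product is the template from position 12 through 77 (66 bp).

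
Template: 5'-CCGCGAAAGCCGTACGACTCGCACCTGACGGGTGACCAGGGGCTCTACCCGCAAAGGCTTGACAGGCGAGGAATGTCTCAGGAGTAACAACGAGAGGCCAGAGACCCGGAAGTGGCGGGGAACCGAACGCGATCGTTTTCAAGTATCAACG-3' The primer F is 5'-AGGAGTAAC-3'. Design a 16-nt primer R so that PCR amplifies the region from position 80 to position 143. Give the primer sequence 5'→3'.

5'-CTTGAAAACGATCGCG-3'

The product's 3' end on the top strand is position 143.
The reverse primer anneals to the top strand over positions 128–143, i.e. to CGCGATCGTTTTCAAG.
Its sequence written 5'→3' is the reverse complement: CTTGAAAACGATCGCG.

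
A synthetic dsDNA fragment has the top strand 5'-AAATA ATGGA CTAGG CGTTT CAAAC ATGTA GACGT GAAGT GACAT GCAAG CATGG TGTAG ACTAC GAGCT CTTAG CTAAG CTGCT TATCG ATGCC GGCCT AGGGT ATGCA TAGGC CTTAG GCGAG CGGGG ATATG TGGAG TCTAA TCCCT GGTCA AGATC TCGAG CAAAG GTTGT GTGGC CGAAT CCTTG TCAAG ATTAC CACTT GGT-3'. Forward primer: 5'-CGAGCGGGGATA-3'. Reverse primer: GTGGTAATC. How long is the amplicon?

82 bp

Scanning the template, CGAGCGGGGATA occurs at positions 122–133; this primer anneals to the bottom strand there with its 3' end pointing downstream.
Reverse complement of the reverse primer: GATTACCAC. This occurs on the top strand at positions 195–203.
The product runs from position 122 to position 203, so its length is 203 − 122 + 1 = 82 bp.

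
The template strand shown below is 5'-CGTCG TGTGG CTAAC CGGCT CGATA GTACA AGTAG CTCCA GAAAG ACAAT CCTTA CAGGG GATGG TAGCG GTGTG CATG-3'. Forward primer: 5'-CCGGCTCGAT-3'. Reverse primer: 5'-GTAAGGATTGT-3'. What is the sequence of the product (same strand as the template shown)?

5'-CCGGCTCGATAGTACAAGTAGCTCCAGAAAGACAATCCTTAC-3'

Forward primer CCGGCTCGAT is found on the top strand at positions 15–24.
Taking the reverse complement of GTAAGGATTGT gives ACAATCCTTAC, found at positions 46–56 on the template; the primer anneals here to the top strand with its 3' end pointing upstream.
The product is the template from position 15 through 56 (42 bp).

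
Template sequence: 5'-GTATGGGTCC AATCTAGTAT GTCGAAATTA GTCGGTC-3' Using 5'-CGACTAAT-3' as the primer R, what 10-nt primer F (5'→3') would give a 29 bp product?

5'-GGTCCAATCT-3'

The reverse primer's reverse complement ATTAGTCG matches the template at positions 27–34, so the product ends at position 34.
A 29 bp product then starts at position 34 − 29 + 1 = 6.
The forward primer is identical to the top strand there: GGTCCAATCT.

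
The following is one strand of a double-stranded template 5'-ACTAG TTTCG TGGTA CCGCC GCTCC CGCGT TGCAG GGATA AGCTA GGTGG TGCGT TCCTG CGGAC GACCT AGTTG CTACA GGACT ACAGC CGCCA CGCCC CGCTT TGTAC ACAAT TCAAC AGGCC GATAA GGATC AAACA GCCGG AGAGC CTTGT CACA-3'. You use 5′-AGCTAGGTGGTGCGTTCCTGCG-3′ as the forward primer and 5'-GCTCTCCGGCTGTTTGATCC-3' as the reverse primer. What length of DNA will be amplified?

Scanning the template, AGCTAGGTGGTGCGTTCCTGCG occurs at positions 41–62; this primer anneals to the bottom strand there with its 3' end pointing downstream.
The reverse primer's reverse complement is GGATCAAACAGCCGGAGAGC, which matches the template at positions 131–150.
Amplicon spans positions 41–150: 110 bp.

110 bp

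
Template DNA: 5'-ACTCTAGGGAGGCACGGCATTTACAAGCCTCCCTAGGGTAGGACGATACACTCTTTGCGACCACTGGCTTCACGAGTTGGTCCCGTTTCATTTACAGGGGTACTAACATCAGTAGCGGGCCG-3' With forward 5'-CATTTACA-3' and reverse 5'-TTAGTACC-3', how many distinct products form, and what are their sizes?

The forward primer CATTTACA matches the top strand at positions 18–25, 89–96.
The reverse primer's reverse complement is GGTACTAA, matching at positions 99–106.
Each forward site pairs with the reverse site to give a product ending at position 106: sizes 89, 18 bp.

Two products: 89 bp, 18 bp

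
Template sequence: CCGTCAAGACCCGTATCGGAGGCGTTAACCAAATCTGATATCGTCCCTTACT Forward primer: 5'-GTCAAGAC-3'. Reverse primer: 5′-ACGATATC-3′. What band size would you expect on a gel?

The forward primer matches the template at positions 3–10.
Taking the reverse complement of ACGATATC gives GATATCGT, found at positions 37–44 on the template; the primer anneals here to the top strand with its 3' end pointing upstream.
Product length = (reverse-primer end) − (forward-primer start) + 1 = 44 − 3 + 1 = 42 bp.

42 bp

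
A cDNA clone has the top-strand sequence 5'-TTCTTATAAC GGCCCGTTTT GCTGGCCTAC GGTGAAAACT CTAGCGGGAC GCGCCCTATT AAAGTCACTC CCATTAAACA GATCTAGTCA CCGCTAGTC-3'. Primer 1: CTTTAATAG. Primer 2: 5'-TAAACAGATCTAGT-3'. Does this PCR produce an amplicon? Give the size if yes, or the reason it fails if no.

No product — the primers' 3' ends point away from each other.

Primer 1 (CTTTAATAG) has reverse complement CTATTAAAG, which matches the top strand at positions 56–64; primer 1 anneals to the top strand there with its 3' end pointing upstream toward position 56.
Primer 2 (TAAACAGATCTAGT) matches the top strand directly at positions 75–88; it anneals to the bottom strand with its 3' end pointing downstream toward position 88.
The 3' ends diverge (primer 1 extends toward position 1, primer 2 toward position 99), so the primers never converge on a shared product.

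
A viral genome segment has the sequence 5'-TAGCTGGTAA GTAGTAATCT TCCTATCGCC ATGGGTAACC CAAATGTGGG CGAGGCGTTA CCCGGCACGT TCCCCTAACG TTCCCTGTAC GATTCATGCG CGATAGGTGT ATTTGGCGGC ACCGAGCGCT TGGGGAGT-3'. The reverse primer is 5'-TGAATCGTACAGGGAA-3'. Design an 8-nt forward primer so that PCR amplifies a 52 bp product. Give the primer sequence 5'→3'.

The reverse primer's reverse complement TTCCCTGTACGATTCA matches the template at positions 81–96, so the product ends at position 96.
A 52 bp product then starts at position 96 − 52 + 1 = 45.
The forward primer is identical to the top strand there: TGTGGGCG.

5'-TGTGGGCG-3'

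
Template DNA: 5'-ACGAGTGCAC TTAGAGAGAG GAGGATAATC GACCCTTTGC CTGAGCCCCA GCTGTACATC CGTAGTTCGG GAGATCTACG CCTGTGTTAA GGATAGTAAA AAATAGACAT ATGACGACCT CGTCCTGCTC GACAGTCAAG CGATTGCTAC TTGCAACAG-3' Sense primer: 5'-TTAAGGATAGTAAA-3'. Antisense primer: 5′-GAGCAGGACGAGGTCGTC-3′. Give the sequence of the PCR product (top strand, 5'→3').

The forward primer matches the template at positions 87–100.
Taking the reverse complement of GAGCAGGACGAGGTCGTC gives GACGACCTCGTCCTGCTC, found at positions 113–130 on the template; the primer anneals here to the top strand with its 3' end pointing upstream.
The product is the template from position 87 through 130 (44 bp).

5'-TTAAGGATAGTAAAAAATAGACATATGACGACCTCGTCCTGCTC-3'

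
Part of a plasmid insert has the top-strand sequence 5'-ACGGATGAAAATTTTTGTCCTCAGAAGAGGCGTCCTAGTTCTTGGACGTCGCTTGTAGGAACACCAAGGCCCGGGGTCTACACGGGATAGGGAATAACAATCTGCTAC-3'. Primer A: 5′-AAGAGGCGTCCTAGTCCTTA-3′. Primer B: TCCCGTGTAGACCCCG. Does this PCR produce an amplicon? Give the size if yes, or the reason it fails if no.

Primer A (AAGAGGCGTCCTAGTCCTTA) does not match the top strand, and its reverse complement TAAGGACTAGGACGCCTCTT does not match either.
With no annealing site for primer A, no amplification occurs.

No product — primer A has no binding site in the template.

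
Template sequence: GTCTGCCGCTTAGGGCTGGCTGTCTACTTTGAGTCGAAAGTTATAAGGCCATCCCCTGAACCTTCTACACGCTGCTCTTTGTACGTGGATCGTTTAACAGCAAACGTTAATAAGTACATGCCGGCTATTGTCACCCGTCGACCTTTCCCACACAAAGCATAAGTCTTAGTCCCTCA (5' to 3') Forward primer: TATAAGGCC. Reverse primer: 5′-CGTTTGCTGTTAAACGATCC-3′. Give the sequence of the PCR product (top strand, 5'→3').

5'-TATAAGGCCATCCCCTGAACCTTCTACACGCTGCTCTTTGTACGTGGATCGTTTAACAGCAAACG-3'

The forward primer matches the template at positions 42–50.
Reverse complement of the reverse primer: GGATCGTTTAACAGCAAACG. This occurs on the top strand at positions 87–106.
The product is the template from position 42 through 106 (65 bp).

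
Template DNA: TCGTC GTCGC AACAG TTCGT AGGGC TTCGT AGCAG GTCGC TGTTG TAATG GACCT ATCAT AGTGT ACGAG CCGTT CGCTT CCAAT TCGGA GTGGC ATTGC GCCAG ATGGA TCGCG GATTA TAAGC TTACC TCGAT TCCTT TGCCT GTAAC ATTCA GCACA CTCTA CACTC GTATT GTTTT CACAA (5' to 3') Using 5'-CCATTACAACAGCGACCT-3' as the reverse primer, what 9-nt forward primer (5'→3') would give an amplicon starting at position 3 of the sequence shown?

5'-GTCGTCGCA-3'

The reverse primer's reverse complement AGGTCGCTGTTGTAATGG matches the template at positions 34–51; the product starts at position 3.
The forward primer is identical to the top strand over positions 3–11: GTCGTCGCA.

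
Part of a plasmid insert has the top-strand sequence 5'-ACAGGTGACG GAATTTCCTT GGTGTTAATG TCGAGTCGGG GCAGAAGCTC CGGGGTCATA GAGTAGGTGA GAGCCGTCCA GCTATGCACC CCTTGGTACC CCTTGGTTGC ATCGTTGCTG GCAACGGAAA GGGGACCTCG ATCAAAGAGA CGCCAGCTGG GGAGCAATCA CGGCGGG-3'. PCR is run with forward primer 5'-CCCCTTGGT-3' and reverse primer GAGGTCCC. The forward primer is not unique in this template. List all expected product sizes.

The forward primer CCCCTTGGT matches the top strand at positions 89–97, 99–107.
The reverse primer's reverse complement is GGGACCTC, matching at positions 132–139.
Each forward site pairs with the reverse site to give a product ending at position 139: sizes 51, 41 bp.

51 bp, 41 bp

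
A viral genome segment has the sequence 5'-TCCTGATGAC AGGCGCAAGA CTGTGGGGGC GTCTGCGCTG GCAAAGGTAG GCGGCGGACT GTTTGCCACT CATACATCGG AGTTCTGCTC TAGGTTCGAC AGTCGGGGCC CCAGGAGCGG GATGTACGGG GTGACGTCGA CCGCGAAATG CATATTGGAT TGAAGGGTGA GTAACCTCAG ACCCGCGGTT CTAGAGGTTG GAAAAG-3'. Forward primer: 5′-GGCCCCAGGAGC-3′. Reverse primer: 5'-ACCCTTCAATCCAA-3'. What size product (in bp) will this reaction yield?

62 bp

Scanning the template, GGCCCCAGGAGC occurs at positions 107–118; this primer anneals to the bottom strand there with its 3' end pointing downstream.
Taking the reverse complement of ACCCTTCAATCCAA gives TTGGATTGAAGGGT, found at positions 155–168 on the template; the primer anneals here to the top strand with its 3' end pointing upstream.
Amplicon spans positions 107–168: 62 bp.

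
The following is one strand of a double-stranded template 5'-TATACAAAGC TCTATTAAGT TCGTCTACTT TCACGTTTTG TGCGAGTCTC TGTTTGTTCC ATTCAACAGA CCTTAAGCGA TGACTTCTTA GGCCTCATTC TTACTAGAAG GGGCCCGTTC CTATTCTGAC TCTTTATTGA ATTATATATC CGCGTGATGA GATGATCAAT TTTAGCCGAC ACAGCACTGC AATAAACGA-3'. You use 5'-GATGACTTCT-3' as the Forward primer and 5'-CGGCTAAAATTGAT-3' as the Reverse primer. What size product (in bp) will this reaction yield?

100 bp

Scanning the template, GATGACTTCT occurs at positions 79–88; this primer anneals to the bottom strand there with its 3' end pointing downstream.
Reverse complement of the reverse primer: ATCAATTTTAGCCG. This occurs on the top strand at positions 165–178.
Amplicon spans positions 79–178: 100 bp.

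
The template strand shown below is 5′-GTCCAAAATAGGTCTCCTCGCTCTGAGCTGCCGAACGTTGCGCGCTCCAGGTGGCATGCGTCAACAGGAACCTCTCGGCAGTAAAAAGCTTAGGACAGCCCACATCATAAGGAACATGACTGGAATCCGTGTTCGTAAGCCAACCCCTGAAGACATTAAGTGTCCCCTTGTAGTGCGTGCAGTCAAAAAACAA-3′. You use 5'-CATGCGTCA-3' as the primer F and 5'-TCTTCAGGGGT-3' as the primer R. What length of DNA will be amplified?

Scanning the template, CATGCGTCA occurs at positions 55–63; this primer anneals to the bottom strand there with its 3' end pointing downstream.
Reverse complement of the reverse primer: ACCCCTGAAGA. This occurs on the top strand at positions 143–153.
Amplicon spans positions 55–153: 99 bp.

99 bp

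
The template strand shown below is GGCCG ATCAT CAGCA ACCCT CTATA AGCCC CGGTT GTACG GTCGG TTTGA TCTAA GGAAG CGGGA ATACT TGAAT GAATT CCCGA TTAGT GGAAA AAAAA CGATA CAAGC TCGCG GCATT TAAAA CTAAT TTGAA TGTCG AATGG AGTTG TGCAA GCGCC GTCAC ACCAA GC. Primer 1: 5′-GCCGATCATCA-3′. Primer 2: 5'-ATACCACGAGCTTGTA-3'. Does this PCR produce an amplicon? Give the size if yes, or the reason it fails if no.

Primer 2 (ATACCACGAGCTTGTA) does not match the top strand, and its reverse complement TACAAGCTCGTGGTAT does not match either.
With no annealing site for primer 2, no amplification occurs.

No product — primer 2 has no binding site in the template.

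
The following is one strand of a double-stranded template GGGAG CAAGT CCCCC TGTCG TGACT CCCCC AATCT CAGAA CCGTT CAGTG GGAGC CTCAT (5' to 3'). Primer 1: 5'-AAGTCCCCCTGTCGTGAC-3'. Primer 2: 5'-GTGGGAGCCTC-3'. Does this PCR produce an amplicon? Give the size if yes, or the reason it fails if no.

No product — both primers anneal to the same strand and extend in the same direction.

Primer 1 (AAGTCCCCCTGTCGTGAC) matches the top strand at positions 7–24 (3' end points downstream).
Primer 2 (GTGGGAGCCTC) also matches the top strand directly, at positions 48–58 — its reverse complement GAGGCTCCCAC is not present.
Both primers anneal to the bottom strand with 3' ends pointing the same way, so neither can prime synthesis back toward the other.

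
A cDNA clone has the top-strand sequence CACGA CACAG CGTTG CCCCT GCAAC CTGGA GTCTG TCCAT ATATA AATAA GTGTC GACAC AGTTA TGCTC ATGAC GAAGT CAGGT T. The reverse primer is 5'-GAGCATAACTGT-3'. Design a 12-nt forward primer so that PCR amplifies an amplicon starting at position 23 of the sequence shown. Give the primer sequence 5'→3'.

5'-AACCTGGAGTCT-3'

The reverse primer's reverse complement ACAGTTATGCTC matches the template at positions 59–70; the product starts at position 23.
The forward primer is identical to the top strand over positions 23–34: AACCTGGAGTCT.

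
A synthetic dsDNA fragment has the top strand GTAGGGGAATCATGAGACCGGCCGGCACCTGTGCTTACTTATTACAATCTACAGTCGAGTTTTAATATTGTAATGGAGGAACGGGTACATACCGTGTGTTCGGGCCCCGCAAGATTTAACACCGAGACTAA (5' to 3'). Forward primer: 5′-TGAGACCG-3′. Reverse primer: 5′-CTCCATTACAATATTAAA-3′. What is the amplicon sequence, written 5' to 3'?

The forward primer matches the template at positions 13–20.
The reverse primer's reverse complement is TTTAATATTGTAATGGAG, which matches the template at positions 61–78.
The product is the template from position 13 through 78 (66 bp).

5'-TGAGACCGGCCGGCACCTGTGCTTACTTATTACAATCTACAGTCGAGTTTTAATATTGTAATGGAG-3'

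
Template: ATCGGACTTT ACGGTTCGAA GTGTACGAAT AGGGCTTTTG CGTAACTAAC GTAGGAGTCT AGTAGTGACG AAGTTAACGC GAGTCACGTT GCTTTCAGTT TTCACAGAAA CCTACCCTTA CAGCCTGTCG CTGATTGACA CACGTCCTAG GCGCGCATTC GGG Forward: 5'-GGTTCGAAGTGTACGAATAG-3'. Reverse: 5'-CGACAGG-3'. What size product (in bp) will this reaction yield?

118 bp

Forward primer GGTTCGAAGTGTACGAATAG is found on the top strand at positions 13–32.
Taking the reverse complement of CGACAGG gives CCTGTCG, found at positions 124–130 on the template; the primer anneals here to the top strand with its 3' end pointing upstream.
The product runs from position 13 to position 130, so its length is 130 − 13 + 1 = 118 bp.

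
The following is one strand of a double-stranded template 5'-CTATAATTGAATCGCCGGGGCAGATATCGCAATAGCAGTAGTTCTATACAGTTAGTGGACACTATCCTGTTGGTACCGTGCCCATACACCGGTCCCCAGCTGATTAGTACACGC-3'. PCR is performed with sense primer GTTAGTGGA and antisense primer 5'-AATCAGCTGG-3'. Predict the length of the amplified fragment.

The forward primer matches the template at positions 51–59.
Taking the reverse complement of AATCAGCTGG gives CCAGCTGATT, found at positions 96–105 on the template; the primer anneals here to the top strand with its 3' end pointing upstream.
The product runs from position 51 to position 105, so its length is 105 − 51 + 1 = 55 bp.

55 bp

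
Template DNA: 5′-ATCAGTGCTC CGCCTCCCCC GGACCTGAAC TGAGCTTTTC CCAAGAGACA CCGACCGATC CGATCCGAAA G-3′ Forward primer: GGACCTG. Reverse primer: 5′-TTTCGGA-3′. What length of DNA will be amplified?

50 bp

Forward primer GGACCTG is found on the top strand at positions 21–27.
The reverse primer's reverse complement is TCCGAAA, which matches the template at positions 64–70.
The product runs from position 21 to position 70, so its length is 70 − 21 + 1 = 50 bp.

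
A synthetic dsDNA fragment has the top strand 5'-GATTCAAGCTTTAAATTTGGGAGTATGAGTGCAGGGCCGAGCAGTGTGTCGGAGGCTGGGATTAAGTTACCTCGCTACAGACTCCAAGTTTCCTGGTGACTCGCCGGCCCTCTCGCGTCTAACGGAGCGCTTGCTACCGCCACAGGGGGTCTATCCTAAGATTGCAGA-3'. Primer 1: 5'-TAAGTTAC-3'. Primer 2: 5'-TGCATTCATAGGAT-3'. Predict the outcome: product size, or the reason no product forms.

Primer 2 (TGCATTCATAGGAT) does not match the top strand, and its reverse complement ATCCTATGAATGCA does not match either.
With no annealing site for primer 2, no amplification occurs.

No product — primer 2 has no binding site in the template.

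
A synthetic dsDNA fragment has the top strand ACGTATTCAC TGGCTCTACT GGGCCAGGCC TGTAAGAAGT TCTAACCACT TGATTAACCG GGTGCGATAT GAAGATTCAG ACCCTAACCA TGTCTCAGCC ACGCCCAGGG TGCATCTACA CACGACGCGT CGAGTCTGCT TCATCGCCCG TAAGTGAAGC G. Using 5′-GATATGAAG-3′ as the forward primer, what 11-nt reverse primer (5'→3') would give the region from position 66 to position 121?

The product's 3' end on the top strand is position 121.
The reverse primer anneals to the top strand over positions 111–121, i.e. to TGCATCTACAC.
Its sequence written 5'→3' is the reverse complement: GTGTAGATGCA.

5'-GTGTAGATGCA-3'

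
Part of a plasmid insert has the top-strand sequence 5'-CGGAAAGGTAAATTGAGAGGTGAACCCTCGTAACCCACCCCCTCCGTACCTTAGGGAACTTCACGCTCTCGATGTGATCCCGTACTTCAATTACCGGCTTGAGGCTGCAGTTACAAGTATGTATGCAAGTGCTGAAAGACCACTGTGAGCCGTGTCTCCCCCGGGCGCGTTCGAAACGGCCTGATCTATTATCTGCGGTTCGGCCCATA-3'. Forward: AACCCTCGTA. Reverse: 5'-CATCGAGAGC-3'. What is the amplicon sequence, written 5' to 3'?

Forward primer AACCCTCGTA is found on the top strand at positions 23–32.
Taking the reverse complement of CATCGAGAGC gives GCTCTCGATG, found at positions 65–74 on the template; the primer anneals here to the top strand with its 3' end pointing upstream.
The product is the template from position 23 through 74 (52 bp).

5'-AACCCTCGTAACCCACCCCCTCCGTACCTTAGGGAACTTCACGCTCTCGATG-3'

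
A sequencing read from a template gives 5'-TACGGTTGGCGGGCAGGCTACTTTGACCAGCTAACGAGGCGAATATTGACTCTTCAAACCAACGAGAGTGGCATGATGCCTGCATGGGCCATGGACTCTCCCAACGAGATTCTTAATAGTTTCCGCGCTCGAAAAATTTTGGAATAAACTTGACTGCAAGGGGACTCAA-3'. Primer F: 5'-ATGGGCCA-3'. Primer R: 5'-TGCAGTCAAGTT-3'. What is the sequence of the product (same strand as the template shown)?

The forward primer matches the template at positions 84–91.
Reverse complement of the reverse primer: AACTTGACTGCA. This occurs on the top strand at positions 147–158.
The product is the template from position 84 through 158 (75 bp).

5'-ATGGGCCATGGACTCTCCCAACGAGATTCTTAATAGTTTCCGCGCTCGAAAAATTTTGGAATAAACTTGACTGCA-3'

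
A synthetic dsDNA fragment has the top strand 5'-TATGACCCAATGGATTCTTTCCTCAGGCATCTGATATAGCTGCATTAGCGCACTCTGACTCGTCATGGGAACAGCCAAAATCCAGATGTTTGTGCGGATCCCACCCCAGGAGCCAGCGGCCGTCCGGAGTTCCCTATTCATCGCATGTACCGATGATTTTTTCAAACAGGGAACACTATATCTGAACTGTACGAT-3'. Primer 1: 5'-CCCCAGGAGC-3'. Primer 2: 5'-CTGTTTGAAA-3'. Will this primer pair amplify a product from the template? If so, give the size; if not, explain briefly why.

Primer 1 (CCCCAGGAGC) matches the top strand at positions 104–113; it acts as a forward primer.
Primer 2's reverse complement is TTTCAAACAG, matching the top strand at positions 160–169; it acts as a reverse primer.
The 3' ends face each other across positions 104–169, giving a 66 bp product.

Yes — a 66 bp product.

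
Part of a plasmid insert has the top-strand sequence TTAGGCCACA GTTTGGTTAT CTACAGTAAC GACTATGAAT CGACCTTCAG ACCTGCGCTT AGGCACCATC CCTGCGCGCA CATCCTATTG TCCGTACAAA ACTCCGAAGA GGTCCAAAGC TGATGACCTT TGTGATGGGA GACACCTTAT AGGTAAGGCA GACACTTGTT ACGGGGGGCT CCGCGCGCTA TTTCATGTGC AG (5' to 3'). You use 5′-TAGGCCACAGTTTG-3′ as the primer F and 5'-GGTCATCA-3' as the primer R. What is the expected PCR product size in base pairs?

127 bp

The forward primer matches the template at positions 2–15.
Reverse complement of the reverse primer: TGATGACC. This occurs on the top strand at positions 121–128.
Amplicon spans positions 2–128: 127 bp.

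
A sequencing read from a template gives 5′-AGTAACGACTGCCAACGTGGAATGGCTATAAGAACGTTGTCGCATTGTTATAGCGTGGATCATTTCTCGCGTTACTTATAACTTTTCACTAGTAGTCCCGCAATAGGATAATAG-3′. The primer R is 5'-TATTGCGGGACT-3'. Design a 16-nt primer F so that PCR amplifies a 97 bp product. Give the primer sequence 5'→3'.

5'-CTGCCAACGTGGAATG-3'

The reverse primer's reverse complement AGTCCCGCAATA matches the template at positions 94–105, so the product ends at position 105.
A 97 bp product then starts at position 105 − 97 + 1 = 9.
The forward primer is identical to the top strand there: CTGCCAACGTGGAATG.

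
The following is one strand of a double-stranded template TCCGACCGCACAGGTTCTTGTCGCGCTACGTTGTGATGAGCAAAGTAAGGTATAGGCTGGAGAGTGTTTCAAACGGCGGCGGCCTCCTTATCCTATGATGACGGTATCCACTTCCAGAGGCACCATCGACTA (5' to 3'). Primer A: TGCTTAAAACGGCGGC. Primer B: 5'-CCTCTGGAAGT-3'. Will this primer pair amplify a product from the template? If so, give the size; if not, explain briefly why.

No product — primer A has no binding site in the template.

Primer A (TGCTTAAAACGGCGGC) does not match the top strand, and its reverse complement GCCGCCGTTTTAAGCA does not match either.
With no annealing site for primer A, no amplification occurs.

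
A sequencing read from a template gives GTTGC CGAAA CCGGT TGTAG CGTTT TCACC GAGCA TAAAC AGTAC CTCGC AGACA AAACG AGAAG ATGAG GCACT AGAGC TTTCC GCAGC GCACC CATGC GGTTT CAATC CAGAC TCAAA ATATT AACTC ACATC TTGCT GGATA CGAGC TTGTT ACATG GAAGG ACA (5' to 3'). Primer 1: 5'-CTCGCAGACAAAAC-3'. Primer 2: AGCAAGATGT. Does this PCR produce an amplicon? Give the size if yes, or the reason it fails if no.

Yes — a 95 bp product.

Primer 1 (CTCGCAGACAAAAC) matches the top strand at positions 46–59; it acts as a forward primer.
Primer 2's reverse complement is ACATCTTGCT, matching the top strand at positions 131–140; it acts as a reverse primer.
The 3' ends face each other across positions 46–140, giving a 95 bp product.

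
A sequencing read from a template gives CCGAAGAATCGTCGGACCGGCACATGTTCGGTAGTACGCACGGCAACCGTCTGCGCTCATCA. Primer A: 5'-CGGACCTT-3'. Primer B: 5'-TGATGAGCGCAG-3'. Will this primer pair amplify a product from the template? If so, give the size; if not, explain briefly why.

No product — primer A has no binding site in the template.

Primer A (CGGACCTT) does not match the top strand, and its reverse complement AAGGTCCG does not match either.
With no annealing site for primer A, no amplification occurs.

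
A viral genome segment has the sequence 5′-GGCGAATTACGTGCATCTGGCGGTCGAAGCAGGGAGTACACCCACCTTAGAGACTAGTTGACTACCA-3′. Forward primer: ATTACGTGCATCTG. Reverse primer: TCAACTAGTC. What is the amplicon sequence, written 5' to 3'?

5'-ATTACGTGCATCTGGCGGTCGAAGCAGGGAGTACACCCACCTTAGAGACTAGTTGA-3'

Scanning the template, ATTACGTGCATCTG occurs at positions 6–19; this primer anneals to the bottom strand there with its 3' end pointing downstream.
Taking the reverse complement of TCAACTAGTC gives GACTAGTTGA, found at positions 52–61 on the template; the primer anneals here to the top strand with its 3' end pointing upstream.
The product is the template from position 6 through 61 (56 bp).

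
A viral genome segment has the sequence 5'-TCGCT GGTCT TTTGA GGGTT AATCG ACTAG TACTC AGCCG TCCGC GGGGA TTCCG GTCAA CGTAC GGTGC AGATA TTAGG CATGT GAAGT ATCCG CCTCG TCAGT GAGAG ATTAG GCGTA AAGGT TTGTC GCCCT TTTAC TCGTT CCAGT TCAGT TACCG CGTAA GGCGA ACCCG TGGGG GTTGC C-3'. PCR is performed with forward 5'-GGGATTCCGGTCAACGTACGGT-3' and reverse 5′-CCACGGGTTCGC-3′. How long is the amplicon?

132 bp

Forward primer GGGATTCCGGTCAACGTACGGT is found on the top strand at positions 47–68.
The reverse primer's reverse complement is GCGAACCCGTGG, which matches the template at positions 167–178.
Product length = (reverse-primer end) − (forward-primer start) + 1 = 178 − 47 + 1 = 132 bp.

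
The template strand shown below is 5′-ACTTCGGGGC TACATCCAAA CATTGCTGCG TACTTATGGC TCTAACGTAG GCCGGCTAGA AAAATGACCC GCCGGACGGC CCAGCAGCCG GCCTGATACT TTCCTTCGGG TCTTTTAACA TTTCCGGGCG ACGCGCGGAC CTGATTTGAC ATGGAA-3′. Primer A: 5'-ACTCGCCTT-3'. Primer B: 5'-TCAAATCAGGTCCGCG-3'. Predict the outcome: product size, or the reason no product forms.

No product — primer A has no binding site in the template.

Primer A (ACTCGCCTT) does not match the top strand, and its reverse complement AAGGCGAGT does not match either.
With no annealing site for primer A, no amplification occurs.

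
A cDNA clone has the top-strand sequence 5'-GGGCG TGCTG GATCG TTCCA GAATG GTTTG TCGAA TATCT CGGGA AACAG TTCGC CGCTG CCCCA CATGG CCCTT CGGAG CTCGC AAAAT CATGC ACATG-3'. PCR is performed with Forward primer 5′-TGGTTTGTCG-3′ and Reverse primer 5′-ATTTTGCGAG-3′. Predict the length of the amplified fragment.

Forward primer TGGTTTGTCG is found on the top strand at positions 24–33.
Reverse complement of the reverse primer: CTCGCAAAAT. This occurs on the top strand at positions 81–90.
Amplicon spans positions 24–90: 67 bp.

67 bp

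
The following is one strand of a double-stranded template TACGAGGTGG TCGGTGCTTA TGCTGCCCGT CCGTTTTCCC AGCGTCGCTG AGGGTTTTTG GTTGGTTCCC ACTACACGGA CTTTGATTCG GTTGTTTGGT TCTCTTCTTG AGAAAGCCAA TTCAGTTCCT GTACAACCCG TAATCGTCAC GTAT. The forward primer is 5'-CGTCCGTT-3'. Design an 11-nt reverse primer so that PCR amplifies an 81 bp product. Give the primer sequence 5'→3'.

5'-AGAAGAGAACC-3'

The forward primer binds at positions 28–35, so an 81 bp product ends at position 28 + 81 − 1 = 108.
The reverse primer anneals to the top strand over positions 98–108, i.e. to GGTTCTCTTCT.
Its sequence written 5'→3' is the reverse complement: AGAAGAGAACC.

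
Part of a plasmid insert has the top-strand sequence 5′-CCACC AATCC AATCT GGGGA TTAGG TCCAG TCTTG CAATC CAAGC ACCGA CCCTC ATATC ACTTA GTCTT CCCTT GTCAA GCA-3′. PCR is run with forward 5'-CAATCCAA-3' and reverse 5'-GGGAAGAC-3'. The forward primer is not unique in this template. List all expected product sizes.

69 bp, 38 bp

The forward primer CAATCCAA matches the top strand at positions 5–12, 36–43.
The reverse primer's reverse complement is GTCTTCCC, matching at positions 66–73.
Each forward site pairs with the reverse site to give a product ending at position 73: sizes 69, 38 bp.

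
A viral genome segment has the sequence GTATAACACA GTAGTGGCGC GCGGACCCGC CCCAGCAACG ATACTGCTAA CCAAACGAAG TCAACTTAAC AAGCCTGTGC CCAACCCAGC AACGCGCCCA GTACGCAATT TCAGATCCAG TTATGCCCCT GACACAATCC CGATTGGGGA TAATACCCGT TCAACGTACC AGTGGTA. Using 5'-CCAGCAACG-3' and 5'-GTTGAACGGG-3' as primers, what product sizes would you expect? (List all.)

The forward primer CCAGCAACG matches the top strand at positions 32–40, 86–94.
The reverse primer's reverse complement is CCCGTTCAAC, matching at positions 156–165.
Each forward site pairs with the reverse site to give a product ending at position 165: sizes 134, 80 bp.

134 bp, 80 bp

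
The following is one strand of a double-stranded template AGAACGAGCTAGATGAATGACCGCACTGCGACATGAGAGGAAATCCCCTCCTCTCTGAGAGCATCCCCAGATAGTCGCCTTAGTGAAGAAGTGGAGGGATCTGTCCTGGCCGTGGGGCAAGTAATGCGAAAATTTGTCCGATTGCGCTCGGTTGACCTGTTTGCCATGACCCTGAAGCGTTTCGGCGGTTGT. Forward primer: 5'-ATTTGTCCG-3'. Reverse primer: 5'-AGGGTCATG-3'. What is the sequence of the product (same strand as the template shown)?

5'-ATTTGTCCGATTGCGCTCGGTTGACCTGTTTGCCATGACCCT-3'

Scanning the template, ATTTGTCCG occurs at positions 132–140; this primer anneals to the bottom strand there with its 3' end pointing downstream.
The reverse primer's reverse complement is CATGACCCT, which matches the template at positions 165–173.
The product is the template from position 132 through 173 (42 bp).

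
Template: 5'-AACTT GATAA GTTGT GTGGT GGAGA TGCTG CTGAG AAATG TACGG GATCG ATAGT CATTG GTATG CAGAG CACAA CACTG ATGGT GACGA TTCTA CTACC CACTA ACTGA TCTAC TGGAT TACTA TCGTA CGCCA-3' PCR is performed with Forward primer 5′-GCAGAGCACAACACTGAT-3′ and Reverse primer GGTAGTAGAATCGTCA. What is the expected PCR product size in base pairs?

Scanning the template, GCAGAGCACAACACTGAT occurs at positions 65–82; this primer anneals to the bottom strand there with its 3' end pointing downstream.
Taking the reverse complement of GGTAGTAGAATCGTCA gives TGACGATTCTACTACC, found at positions 85–100 on the template; the primer anneals here to the top strand with its 3' end pointing upstream.
Amplicon spans positions 65–100: 36 bp.

36 bp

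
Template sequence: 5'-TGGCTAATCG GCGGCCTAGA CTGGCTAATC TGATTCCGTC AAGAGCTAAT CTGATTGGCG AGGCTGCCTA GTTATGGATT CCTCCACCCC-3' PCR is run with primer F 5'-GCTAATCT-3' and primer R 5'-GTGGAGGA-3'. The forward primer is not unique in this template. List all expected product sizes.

The forward primer GCTAATCT matches the top strand at positions 24–31, 45–52.
The reverse primer's reverse complement is TCCTCCAC, matching at positions 80–87.
Each forward site pairs with the reverse site to give a product ending at position 87: sizes 64, 43 bp.

64 bp, 43 bp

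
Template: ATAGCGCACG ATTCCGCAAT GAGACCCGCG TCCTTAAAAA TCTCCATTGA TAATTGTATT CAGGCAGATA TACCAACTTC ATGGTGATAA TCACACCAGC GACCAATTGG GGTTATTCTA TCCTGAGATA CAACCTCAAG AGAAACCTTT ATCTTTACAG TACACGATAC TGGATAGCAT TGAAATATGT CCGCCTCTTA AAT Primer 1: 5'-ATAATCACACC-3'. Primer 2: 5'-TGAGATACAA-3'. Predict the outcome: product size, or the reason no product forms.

No product — both primers anneal to the same strand and extend in the same direction.

Primer 1 (ATAATCACACC) matches the top strand at positions 87–97 (3' end points downstream).
Primer 2 (TGAGATACAA) also matches the top strand directly, at positions 124–133 — its reverse complement TTGTATCTCA is not present.
Both primers anneal to the bottom strand with 3' ends pointing the same way, so neither can prime synthesis back toward the other.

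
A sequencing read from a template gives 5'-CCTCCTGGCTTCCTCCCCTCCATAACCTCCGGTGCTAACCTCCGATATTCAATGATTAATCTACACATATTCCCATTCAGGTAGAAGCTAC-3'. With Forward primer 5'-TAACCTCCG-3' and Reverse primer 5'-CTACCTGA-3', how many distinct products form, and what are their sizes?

Two products: 62 bp, 49 bp

The forward primer TAACCTCCG matches the top strand at positions 23–31, 36–44.
The reverse primer's reverse complement is TCAGGTAG, matching at positions 77–84.
Each forward site pairs with the reverse site to give a product ending at position 84: sizes 62, 49 bp.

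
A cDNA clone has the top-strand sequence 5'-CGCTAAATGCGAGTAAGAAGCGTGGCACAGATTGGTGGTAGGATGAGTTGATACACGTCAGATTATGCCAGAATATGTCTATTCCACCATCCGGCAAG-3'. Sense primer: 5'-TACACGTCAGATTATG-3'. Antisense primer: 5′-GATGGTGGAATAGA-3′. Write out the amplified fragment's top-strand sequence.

5'-TACACGTCAGATTATGCCAGAATATGTCTATTCCACCATC-3'

Forward primer TACACGTCAGATTATG is found on the top strand at positions 52–67.
Reverse complement of the reverse primer: TCTATTCCACCATC. This occurs on the top strand at positions 78–91.
The product is the template from position 52 through 91 (40 bp).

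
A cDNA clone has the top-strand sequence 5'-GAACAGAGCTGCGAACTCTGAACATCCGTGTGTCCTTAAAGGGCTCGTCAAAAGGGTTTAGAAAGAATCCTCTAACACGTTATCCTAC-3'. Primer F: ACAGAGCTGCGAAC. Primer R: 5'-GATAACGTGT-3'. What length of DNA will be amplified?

Forward primer ACAGAGCTGCGAAC is found on the top strand at positions 3–16.
Reverse complement of the reverse primer: ACACGTTATC. This occurs on the top strand at positions 75–84.
Amplicon spans positions 3–84: 82 bp.

82 bp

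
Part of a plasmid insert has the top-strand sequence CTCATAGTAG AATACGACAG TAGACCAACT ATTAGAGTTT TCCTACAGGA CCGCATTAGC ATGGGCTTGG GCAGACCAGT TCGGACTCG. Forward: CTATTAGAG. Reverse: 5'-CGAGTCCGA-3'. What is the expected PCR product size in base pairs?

61 bp

Scanning the template, CTATTAGAG occurs at positions 29–37; this primer anneals to the bottom strand there with its 3' end pointing downstream.
The reverse primer's reverse complement is TCGGACTCG, which matches the template at positions 81–89.
Product length = (reverse-primer end) − (forward-primer start) + 1 = 89 − 29 + 1 = 61 bp.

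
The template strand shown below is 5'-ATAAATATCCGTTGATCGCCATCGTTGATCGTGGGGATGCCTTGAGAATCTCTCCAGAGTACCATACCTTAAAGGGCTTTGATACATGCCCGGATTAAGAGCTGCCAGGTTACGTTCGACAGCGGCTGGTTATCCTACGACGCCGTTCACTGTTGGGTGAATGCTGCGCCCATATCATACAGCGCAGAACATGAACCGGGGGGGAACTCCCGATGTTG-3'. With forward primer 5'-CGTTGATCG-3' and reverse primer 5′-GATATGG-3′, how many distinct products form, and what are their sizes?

Two products: 167 bp, 154 bp

The forward primer CGTTGATCG matches the top strand at positions 10–18, 23–31.
The reverse primer's reverse complement is CCATATC, matching at positions 170–176.
Each forward site pairs with the reverse site to give a product ending at position 176: sizes 167, 154 bp.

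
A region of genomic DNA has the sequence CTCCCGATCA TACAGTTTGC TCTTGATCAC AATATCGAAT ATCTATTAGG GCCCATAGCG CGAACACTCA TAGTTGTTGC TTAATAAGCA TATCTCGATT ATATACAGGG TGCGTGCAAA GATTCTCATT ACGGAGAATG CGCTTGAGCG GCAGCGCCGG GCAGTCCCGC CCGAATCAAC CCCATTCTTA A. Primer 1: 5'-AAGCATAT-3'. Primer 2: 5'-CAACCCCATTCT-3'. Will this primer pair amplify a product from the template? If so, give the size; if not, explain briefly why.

No product — both primers anneal to the same strand and extend in the same direction.

Primer 1 (AAGCATAT) matches the top strand at positions 86–93 (3' end points downstream).
Primer 2 (CAACCCCATTCT) also matches the top strand directly, at positions 177–188 — its reverse complement AGAATGGGGTTG is not present.
Both primers anneal to the bottom strand with 3' ends pointing the same way, so neither can prime synthesis back toward the other.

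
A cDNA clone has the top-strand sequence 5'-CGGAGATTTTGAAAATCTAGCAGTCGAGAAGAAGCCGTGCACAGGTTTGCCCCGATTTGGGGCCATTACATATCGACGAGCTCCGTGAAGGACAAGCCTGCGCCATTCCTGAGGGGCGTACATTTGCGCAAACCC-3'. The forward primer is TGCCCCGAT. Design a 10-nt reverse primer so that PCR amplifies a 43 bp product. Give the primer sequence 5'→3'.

5'-CTTCACGGAG-3'

The forward primer binds at positions 48–56, so a 43 bp product ends at position 48 + 43 − 1 = 90.
The reverse primer anneals to the top strand over positions 81–90, i.e. to CTCCGTGAAG.
Its sequence written 5'→3' is the reverse complement: CTTCACGGAG.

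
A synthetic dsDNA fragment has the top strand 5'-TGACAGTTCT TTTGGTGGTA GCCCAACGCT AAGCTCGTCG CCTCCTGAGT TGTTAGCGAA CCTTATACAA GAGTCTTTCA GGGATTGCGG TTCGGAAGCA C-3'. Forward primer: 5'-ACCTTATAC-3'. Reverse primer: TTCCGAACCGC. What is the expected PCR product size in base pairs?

38 bp

Scanning the template, ACCTTATAC occurs at positions 60–68; this primer anneals to the bottom strand there with its 3' end pointing downstream.
Taking the reverse complement of TTCCGAACCGC gives GCGGTTCGGAA, found at positions 87–97 on the template; the primer anneals here to the top strand with its 3' end pointing upstream.
The product runs from position 60 to position 97, so its length is 97 − 60 + 1 = 38 bp.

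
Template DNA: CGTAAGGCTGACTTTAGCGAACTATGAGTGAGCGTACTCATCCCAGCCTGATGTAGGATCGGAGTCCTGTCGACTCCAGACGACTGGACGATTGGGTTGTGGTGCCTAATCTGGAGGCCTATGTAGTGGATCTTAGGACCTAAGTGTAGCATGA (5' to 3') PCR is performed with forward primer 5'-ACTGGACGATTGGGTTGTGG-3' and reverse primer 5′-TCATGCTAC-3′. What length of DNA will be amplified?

Forward primer ACTGGACGATTGGGTTGTGG is found on the top strand at positions 83–102.
Taking the reverse complement of TCATGCTAC gives GTAGCATGA, found at positions 146–154 on the template; the primer anneals here to the top strand with its 3' end pointing upstream.
Amplicon spans positions 83–154: 72 bp.

72 bp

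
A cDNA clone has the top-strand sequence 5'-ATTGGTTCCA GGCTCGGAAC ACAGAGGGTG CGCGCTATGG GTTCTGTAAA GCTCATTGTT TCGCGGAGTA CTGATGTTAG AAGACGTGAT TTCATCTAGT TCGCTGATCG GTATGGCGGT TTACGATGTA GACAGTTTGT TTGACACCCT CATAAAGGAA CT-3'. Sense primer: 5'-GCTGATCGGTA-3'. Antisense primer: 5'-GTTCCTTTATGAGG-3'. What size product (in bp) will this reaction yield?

59 bp

Forward primer GCTGATCGGTA is found on the top strand at positions 103–113.
Reverse complement of the reverse primer: CCTCATAAAGGAAC. This occurs on the top strand at positions 148–161.
Product length = (reverse-primer end) − (forward-primer start) + 1 = 161 − 103 + 1 = 59 bp.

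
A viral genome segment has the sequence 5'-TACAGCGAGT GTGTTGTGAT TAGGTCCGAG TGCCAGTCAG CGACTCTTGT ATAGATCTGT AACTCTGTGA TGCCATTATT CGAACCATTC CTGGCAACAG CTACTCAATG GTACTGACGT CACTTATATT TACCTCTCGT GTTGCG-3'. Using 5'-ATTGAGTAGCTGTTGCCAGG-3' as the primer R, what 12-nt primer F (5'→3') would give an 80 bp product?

5'-GTGCCAGTCAGC-3'

The reverse primer's reverse complement CCTGGCAACAGCTACTCAAT matches the template at positions 90–109, so the product ends at position 109.
An 80 bp product then starts at position 109 − 80 + 1 = 30.
The forward primer is identical to the top strand there: GTGCCAGTCAGC.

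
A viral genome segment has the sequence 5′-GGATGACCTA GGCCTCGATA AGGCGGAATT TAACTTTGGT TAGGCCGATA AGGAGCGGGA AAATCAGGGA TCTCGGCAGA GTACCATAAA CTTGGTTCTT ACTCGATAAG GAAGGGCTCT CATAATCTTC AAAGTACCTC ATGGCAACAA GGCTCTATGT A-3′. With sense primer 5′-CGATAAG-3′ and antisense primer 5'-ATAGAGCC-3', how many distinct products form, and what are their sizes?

Three products: 143 bp, 113 bp, 55 bp

The forward primer CGATAAG matches the top strand at positions 16–22, 46–52, 104–110.
The reverse primer's reverse complement is GGCTCTAT, matching at positions 151–158.
Each forward site pairs with the reverse site to give a product ending at position 158: sizes 143, 113, 55 bp.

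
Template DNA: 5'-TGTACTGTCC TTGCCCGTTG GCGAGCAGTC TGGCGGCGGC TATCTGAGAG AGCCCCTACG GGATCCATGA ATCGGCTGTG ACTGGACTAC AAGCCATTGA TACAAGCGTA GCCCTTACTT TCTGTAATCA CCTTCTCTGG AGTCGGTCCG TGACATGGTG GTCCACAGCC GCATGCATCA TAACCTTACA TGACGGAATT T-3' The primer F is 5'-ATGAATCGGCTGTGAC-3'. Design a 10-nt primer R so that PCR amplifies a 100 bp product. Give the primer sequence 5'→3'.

The forward primer binds at positions 67–82, so a 100 bp product ends at position 67 + 100 − 1 = 166.
The reverse primer anneals to the top strand over positions 157–166, i.e. to GGTGGTCCAC.
Its sequence written 5'→3' is the reverse complement: GTGGACCACC.

5'-GTGGACCACC-3'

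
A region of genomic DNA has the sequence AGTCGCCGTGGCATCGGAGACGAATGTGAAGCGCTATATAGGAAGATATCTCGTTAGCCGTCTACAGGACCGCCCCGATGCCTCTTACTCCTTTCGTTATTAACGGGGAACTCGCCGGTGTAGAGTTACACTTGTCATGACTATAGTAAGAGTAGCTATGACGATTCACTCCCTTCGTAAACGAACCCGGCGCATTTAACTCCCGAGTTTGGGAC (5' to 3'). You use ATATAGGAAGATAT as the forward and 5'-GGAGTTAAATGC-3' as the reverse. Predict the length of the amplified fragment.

168 bp

Scanning the template, ATATAGGAAGATAT occurs at positions 36–49; this primer anneals to the bottom strand there with its 3' end pointing downstream.
Taking the reverse complement of GGAGTTAAATGC gives GCATTTAACTCC, found at positions 192–203 on the template; the primer anneals here to the top strand with its 3' end pointing upstream.
Product length = (reverse-primer end) − (forward-primer start) + 1 = 203 − 36 + 1 = 168 bp.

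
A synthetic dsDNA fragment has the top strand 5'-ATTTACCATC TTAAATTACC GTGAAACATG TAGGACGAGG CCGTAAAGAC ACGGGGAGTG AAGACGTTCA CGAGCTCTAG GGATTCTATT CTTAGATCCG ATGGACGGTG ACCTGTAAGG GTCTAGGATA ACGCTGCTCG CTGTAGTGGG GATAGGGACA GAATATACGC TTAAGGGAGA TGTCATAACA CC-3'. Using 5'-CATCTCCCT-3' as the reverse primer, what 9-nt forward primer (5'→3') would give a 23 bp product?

5'-AGAATATAC-3'

The reverse primer's reverse complement AGGGAGATG matches the template at positions 174–182, so the product ends at position 182.
A 23 bp product then starts at position 182 − 23 + 1 = 160.
The forward primer is identical to the top strand there: AGAATATAC.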